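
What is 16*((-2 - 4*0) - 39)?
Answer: -656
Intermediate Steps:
16*((-2 - 4*0) - 39) = 16*((-2 + 0) - 39) = 16*(-2 - 39) = 16*(-41) = -656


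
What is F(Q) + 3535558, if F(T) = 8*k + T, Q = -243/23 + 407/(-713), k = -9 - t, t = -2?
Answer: 2520804986/713 ≈ 3.5355e+6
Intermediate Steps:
k = -7 (k = -9 - 1*(-2) = -9 + 2 = -7)
Q = -7940/713 (Q = -243*1/23 + 407*(-1/713) = -243/23 - 407/713 = -7940/713 ≈ -11.136)
F(T) = -56 + T (F(T) = 8*(-7) + T = -56 + T)
F(Q) + 3535558 = (-56 - 7940/713) + 3535558 = -47868/713 + 3535558 = 2520804986/713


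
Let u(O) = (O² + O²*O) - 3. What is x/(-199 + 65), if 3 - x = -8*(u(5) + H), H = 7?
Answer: -1235/134 ≈ -9.2164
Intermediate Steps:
u(O) = -3 + O² + O³ (u(O) = (O² + O³) - 3 = -3 + O² + O³)
x = 1235 (x = 3 - (-8)*((-3 + 5² + 5³) + 7) = 3 - (-8)*((-3 + 25 + 125) + 7) = 3 - (-8)*(147 + 7) = 3 - (-8)*154 = 3 - 1*(-1232) = 3 + 1232 = 1235)
x/(-199 + 65) = 1235/(-199 + 65) = 1235/(-134) = 1235*(-1/134) = -1235/134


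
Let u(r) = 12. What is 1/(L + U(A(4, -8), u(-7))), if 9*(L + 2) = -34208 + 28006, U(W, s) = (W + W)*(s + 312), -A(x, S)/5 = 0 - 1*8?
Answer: 9/227060 ≈ 3.9637e-5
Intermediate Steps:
A(x, S) = 40 (A(x, S) = -5*(0 - 1*8) = -5*(0 - 8) = -5*(-8) = 40)
U(W, s) = 2*W*(312 + s) (U(W, s) = (2*W)*(312 + s) = 2*W*(312 + s))
L = -6220/9 (L = -2 + (-34208 + 28006)/9 = -2 + (1/9)*(-6202) = -2 - 6202/9 = -6220/9 ≈ -691.11)
1/(L + U(A(4, -8), u(-7))) = 1/(-6220/9 + 2*40*(312 + 12)) = 1/(-6220/9 + 2*40*324) = 1/(-6220/9 + 25920) = 1/(227060/9) = 9/227060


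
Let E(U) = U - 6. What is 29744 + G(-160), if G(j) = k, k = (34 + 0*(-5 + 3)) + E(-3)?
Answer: 29769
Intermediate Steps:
E(U) = -6 + U
k = 25 (k = (34 + 0*(-5 + 3)) + (-6 - 3) = (34 + 0*(-2)) - 9 = (34 + 0) - 9 = 34 - 9 = 25)
G(j) = 25
29744 + G(-160) = 29744 + 25 = 29769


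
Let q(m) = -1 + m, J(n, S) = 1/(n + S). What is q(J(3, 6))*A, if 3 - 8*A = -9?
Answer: -4/3 ≈ -1.3333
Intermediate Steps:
J(n, S) = 1/(S + n)
A = 3/2 (A = 3/8 - ⅛*(-9) = 3/8 + 9/8 = 3/2 ≈ 1.5000)
q(J(3, 6))*A = (-1 + 1/(6 + 3))*(3/2) = (-1 + 1/9)*(3/2) = (-1 + ⅑)*(3/2) = -8/9*3/2 = -4/3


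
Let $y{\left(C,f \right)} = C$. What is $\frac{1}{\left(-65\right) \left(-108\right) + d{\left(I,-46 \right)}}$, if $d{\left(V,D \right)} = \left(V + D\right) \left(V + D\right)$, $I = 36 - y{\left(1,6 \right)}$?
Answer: $\frac{1}{7141} \approx 0.00014004$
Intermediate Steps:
$I = 35$ ($I = 36 - 1 = 35$)
$d{\left(V,D \right)} = \left(D + V\right)^{2}$ ($d{\left(V,D \right)} = \left(D + V\right) \left(D + V\right) = \left(D + V\right)^{2}$)
$\frac{1}{\left(-65\right) \left(-108\right) + d{\left(I,-46 \right)}} = \frac{1}{\left(-65\right) \left(-108\right) + \left(-46 + 35\right)^{2}} = \frac{1}{7020 + \left(-11\right)^{2}} = \frac{1}{7020 + 121} = \frac{1}{7141}$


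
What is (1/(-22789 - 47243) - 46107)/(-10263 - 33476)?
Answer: 3228965425/3063129648 ≈ 1.0541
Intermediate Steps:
(1/(-22789 - 47243) - 46107)/(-10263 - 33476) = (1/(-70032) - 46107)/(-43739) = (-1/70032 - 46107)*(-1/43739) = -3228965425/70032*(-1/43739) = 3228965425/3063129648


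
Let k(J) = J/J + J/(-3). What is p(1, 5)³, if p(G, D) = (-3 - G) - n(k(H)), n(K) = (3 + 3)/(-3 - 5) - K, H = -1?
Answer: -12167/1728 ≈ -7.0411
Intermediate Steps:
k(J) = 1 - J/3 (k(J) = 1 + J*(-⅓) = 1 - J/3)
n(K) = -¾ - K (n(K) = 6/(-8) - K = 6*(-⅛) - K = -¾ - K)
p(G, D) = -11/12 - G (p(G, D) = (-3 - G) - (-¾ - (1 - ⅓*(-1))) = (-3 - G) - (-¾ - (1 + ⅓)) = (-3 - G) - (-¾ - 1*4/3) = (-3 - G) - (-¾ - 4/3) = (-3 - G) - 1*(-25/12) = (-3 - G) + 25/12 = -11/12 - G)
p(1, 5)³ = (-11/12 - 1*1)³ = (-11/12 - 1)³ = (-23/12)³ = -12167/1728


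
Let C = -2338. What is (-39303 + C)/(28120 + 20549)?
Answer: -41641/48669 ≈ -0.85560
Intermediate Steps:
(-39303 + C)/(28120 + 20549) = (-39303 - 2338)/(28120 + 20549) = -41641/48669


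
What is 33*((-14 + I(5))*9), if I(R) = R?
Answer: -2673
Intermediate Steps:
33*((-14 + I(5))*9) = 33*((-14 + 5)*9) = 33*(-9*9) = 33*(-81) = -2673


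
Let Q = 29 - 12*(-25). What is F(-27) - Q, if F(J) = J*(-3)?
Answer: -248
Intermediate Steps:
F(J) = -3*J
Q = 329 (Q = 29 + 300 = 329)
F(-27) - Q = -3*(-27) - 1*329 = 81 - 329 = -248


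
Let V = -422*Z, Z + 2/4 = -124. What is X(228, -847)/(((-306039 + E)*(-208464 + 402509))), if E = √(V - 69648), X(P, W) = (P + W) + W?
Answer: 74775529/3029038783519725 + 733*I*√1901/3029038783519725 ≈ 2.4686e-8 + 1.0551e-11*I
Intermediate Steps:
Z = -249/2 (Z = -½ - 124 = -249/2 ≈ -124.50)
X(P, W) = P + 2*W
V = 52539 (V = -422*(-249/2) = 52539)
E = 3*I*√1901 (E = √(52539 - 69648) = √(-17109) = 3*I*√1901 ≈ 130.8*I)
X(228, -847)/(((-306039 + E)*(-208464 + 402509))) = (228 + 2*(-847))/(((-306039 + 3*I*√1901)*(-208464 + 402509))) = (228 - 1694)/(((-306039 + 3*I*√1901)*194045)) = -1466/(-59385337755 + 582135*I*√1901)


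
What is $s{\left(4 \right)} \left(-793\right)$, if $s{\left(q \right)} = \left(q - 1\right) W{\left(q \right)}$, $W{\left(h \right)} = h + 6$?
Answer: $-23790$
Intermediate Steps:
$W{\left(h \right)} = 6 + h$
$s{\left(q \right)} = \left(-1 + q\right) \left(6 + q\right)$ ($s{\left(q \right)} = \left(q - 1\right) \left(6 + q\right) = \left(-1 + q\right) \left(6 + q\right)$)
$s{\left(4 \right)} \left(-793\right) = \left(-1 + 4\right) \left(6 + 4\right) \left(-793\right) = 3 \cdot 10 \left(-793\right) = 30 \left(-793\right) = -23790$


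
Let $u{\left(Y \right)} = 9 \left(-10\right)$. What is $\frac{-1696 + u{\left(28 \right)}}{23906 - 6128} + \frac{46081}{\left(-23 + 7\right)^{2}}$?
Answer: $\frac{409385401}{2275584} \approx 179.9$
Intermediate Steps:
$u{\left(Y \right)} = -90$
$\frac{-1696 + u{\left(28 \right)}}{23906 - 6128} + \frac{46081}{\left(-23 + 7\right)^{2}} = \frac{-1696 - 90}{23906 - 6128} + \frac{46081}{\left(-23 + 7\right)^{2}} = - \frac{1786}{17778} + \frac{46081}{\left(-16\right)^{2}} = \left(-1786\right) \frac{1}{17778} + \frac{46081}{256} = - \frac{893}{8889} + 46081 \cdot \frac{1}{256} = - \frac{893}{8889} + \frac{46081}{256} = \frac{409385401}{2275584}$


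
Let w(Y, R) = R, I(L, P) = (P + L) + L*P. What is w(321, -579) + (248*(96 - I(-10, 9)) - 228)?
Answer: 45569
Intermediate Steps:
I(L, P) = L + P + L*P (I(L, P) = (L + P) + L*P = L + P + L*P)
w(321, -579) + (248*(96 - I(-10, 9)) - 228) = -579 + (248*(96 - (-10 + 9 - 10*9)) - 228) = -579 + (248*(96 - (-10 + 9 - 90)) - 228) = -579 + (248*(96 - 1*(-91)) - 228) = -579 + (248*(96 + 91) - 228) = -579 + (248*187 - 228) = -579 + (46376 - 228) = -579 + 46148 = 45569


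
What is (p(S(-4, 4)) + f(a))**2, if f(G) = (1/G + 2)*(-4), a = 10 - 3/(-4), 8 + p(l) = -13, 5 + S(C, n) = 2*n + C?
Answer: 1595169/1849 ≈ 862.72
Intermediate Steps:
S(C, n) = -5 + C + 2*n (S(C, n) = -5 + (2*n + C) = -5 + (C + 2*n) = -5 + C + 2*n)
p(l) = -21 (p(l) = -8 - 13 = -21)
a = 43/4 (a = 10 - 3*(-1)/4 = 10 - 1*(-3/4) = 10 + 3/4 = 43/4 ≈ 10.750)
f(G) = -8 - 4/G (f(G) = (1/G + 2)*(-4) = (2 + 1/G)*(-4) = -8 - 4/G)
(p(S(-4, 4)) + f(a))**2 = (-21 + (-8 - 4/43/4))**2 = (-21 + (-8 - 4*4/43))**2 = (-21 + (-8 - 16/43))**2 = (-21 - 360/43)**2 = (-1263/43)**2 = 1595169/1849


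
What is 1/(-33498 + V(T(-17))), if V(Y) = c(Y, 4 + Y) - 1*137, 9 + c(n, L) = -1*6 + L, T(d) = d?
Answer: -1/33663 ≈ -2.9706e-5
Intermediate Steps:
c(n, L) = -15 + L (c(n, L) = -9 + (-1*6 + L) = -9 + (-6 + L) = -15 + L)
V(Y) = -148 + Y (V(Y) = (-15 + (4 + Y)) - 1*137 = (-11 + Y) - 137 = -148 + Y)
1/(-33498 + V(T(-17))) = 1/(-33498 + (-148 - 17)) = 1/(-33498 - 165) = 1/(-33663) = -1/33663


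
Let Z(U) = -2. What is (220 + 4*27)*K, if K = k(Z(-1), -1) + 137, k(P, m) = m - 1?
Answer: 44280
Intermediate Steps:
k(P, m) = -1 + m
K = 135 (K = (-1 - 1) + 137 = -2 + 137 = 135)
(220 + 4*27)*K = (220 + 4*27)*135 = (220 + 108)*135 = 328*135 = 44280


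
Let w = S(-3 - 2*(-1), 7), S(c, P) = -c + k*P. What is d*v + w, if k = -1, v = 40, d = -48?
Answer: -1926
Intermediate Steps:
S(c, P) = -P - c (S(c, P) = -c - P = -P - c)
w = -6 (w = -1*7 - (-3 - 2*(-1)) = -7 - (-3 + 2) = -7 - 1*(-1) = -7 + 1 = -6)
d*v + w = -48*40 - 6 = -1920 - 6 = -1926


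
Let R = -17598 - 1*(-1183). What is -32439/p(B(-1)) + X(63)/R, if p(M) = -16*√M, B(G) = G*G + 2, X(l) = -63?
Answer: 9/2345 + 10813*√3/16 ≈ 1170.5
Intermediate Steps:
B(G) = 2 + G² (B(G) = G² + 2 = 2 + G²)
R = -16415 (R = -17598 + 1183 = -16415)
-32439/p(B(-1)) + X(63)/R = -32439*(-1/(16*√(2 + (-1)²))) - 63/(-16415) = -32439*(-1/(16*√(2 + 1))) - 63*(-1/16415) = -32439*(-√3/48) + 9/2345 = -(-10813)*√3/16 + 9/2345 = 10813*√3/16 + 9/2345 = 9/2345 + 10813*√3/16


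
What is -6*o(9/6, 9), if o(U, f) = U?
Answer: -9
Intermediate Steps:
-6*o(9/6, 9) = -54/6 = -6*3/2 = -9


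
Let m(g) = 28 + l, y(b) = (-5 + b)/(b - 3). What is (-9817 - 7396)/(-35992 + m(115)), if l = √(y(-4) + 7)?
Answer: 2166669162/4526932507 + 17213*√406/9053865014 ≈ 0.47866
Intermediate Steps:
y(b) = (-5 + b)/(-3 + b)
l = √406/7 (l = √((-5 - 4)/(-3 - 4) + 7) = √(-9/(-7) + 7) = √(-⅐*(-9) + 7) = √(9/7 + 7) = √(58/7) = √406/7 ≈ 2.8785)
m(g) = 28 + √406/7
(-9817 - 7396)/(-35992 + m(115)) = (-9817 - 7396)/(-35992 + (28 + √406/7)) = -17213/(-35964 + √406/7)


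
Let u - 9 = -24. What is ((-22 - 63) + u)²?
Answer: 10000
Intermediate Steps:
u = -15 (u = 9 - 24 = -15)
((-22 - 63) + u)² = ((-22 - 63) - 15)² = (-85 - 15)² = (-100)² = 10000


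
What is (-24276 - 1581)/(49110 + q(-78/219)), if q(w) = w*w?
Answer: -137791953/261707866 ≈ -0.52651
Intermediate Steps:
q(w) = w**2
(-24276 - 1581)/(49110 + q(-78/219)) = (-24276 - 1581)/(49110 + (-78/219)**2) = -25857/(49110 + (-78*1/219)**2) = -25857/(49110 + (-26/73)**2) = -25857/(49110 + 676/5329) = -25857/261707866/5329 = -25857*5329/261707866 = -137791953/261707866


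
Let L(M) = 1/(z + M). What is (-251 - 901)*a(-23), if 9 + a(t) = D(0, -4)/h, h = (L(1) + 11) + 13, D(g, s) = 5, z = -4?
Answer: 718848/71 ≈ 10125.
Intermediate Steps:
L(M) = 1/(-4 + M)
h = 71/3 (h = (1/(-4 + 1) + 11) + 13 = (1/(-3) + 11) + 13 = (-⅓ + 11) + 13 = 32/3 + 13 = 71/3 ≈ 23.667)
a(t) = -624/71 (a(t) = -9 + 5/(71/3) = -9 + 5*(3/71) = -9 + 15/71 = -624/71)
(-251 - 901)*a(-23) = (-251 - 901)*(-624/71) = -1152*(-624/71) = 718848/71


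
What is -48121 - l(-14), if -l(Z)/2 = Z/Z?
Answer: -48119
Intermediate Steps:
l(Z) = -2 (l(Z) = -2*Z/Z = -2*1 = -2)
-48121 - l(-14) = -48121 - 1*(-2) = -48121 + 2 = -48119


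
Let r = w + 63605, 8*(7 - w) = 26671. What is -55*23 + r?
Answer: 472105/8 ≈ 59013.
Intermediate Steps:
w = -26615/8 (w = 7 - 1/8*26671 = 7 - 26671/8 = -26615/8 ≈ -3326.9)
r = 482225/8 (r = -26615/8 + 63605 = 482225/8 ≈ 60278.)
-55*23 + r = -55*23 + 482225/8 = -1265 + 482225/8 = 472105/8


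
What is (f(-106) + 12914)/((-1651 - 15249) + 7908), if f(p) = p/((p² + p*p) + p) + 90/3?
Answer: -2731183/1897312 ≈ -1.4395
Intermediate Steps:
f(p) = 30 + p/(p + 2*p²) (f(p) = p/((p² + p²) + p) + 90*(⅓) = p/(2*p² + p) + 30 = p/(p + 2*p²) + 30 = 30 + p/(p + 2*p²))
(f(-106) + 12914)/((-1651 - 15249) + 7908) = ((31 + 60*(-106))/(1 + 2*(-106)) + 12914)/((-1651 - 15249) + 7908) = ((31 - 6360)/(1 - 212) + 12914)/(-16900 + 7908) = (-6329/(-211) + 12914)/(-8992) = (-1/211*(-6329) + 12914)*(-1/8992) = (6329/211 + 12914)*(-1/8992) = (2731183/211)*(-1/8992) = -2731183/1897312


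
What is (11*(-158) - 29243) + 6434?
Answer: -24547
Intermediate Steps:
(11*(-158) - 29243) + 6434 = (-1738 - 29243) + 6434 = -30981 + 6434 = -24547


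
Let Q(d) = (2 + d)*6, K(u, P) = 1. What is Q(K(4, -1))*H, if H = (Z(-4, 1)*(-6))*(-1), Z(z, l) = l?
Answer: 108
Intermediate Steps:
H = 6 (H = (1*(-6))*(-1) = -6*(-1) = 6)
Q(d) = 12 + 6*d
Q(K(4, -1))*H = (12 + 6*1)*6 = (12 + 6)*6 = 18*6 = 108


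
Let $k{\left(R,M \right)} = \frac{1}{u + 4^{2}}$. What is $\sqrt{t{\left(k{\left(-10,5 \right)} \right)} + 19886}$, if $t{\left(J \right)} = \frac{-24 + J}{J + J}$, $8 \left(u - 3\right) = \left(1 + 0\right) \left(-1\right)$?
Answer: $2 \sqrt{4915} \approx 140.21$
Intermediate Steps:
$u = \frac{23}{8}$ ($u = 3 + \frac{\left(1 + 0\right) \left(-1\right)}{8} = 3 + \frac{1 \left(-1\right)}{8} = 3 + \frac{1}{8} \left(-1\right) = 3 - \frac{1}{8} = \frac{23}{8} \approx 2.875$)
$k{\left(R,M \right)} = \frac{8}{151}$ ($k{\left(R,M \right)} = \frac{1}{\frac{23}{8} + 4^{2}} = \frac{1}{\frac{23}{8} + 16} = \frac{1}{\frac{151}{8}} = \frac{8}{151}$)
$t{\left(J \right)} = \frac{-24 + J}{2 J}$
$\sqrt{t{\left(k{\left(-10,5 \right)} \right)} + 19886} = \sqrt{\frac{-24 + \frac{8}{151}}{2 \cdot \frac{8}{151}} + 19886} = \sqrt{\frac{1}{2} \cdot \frac{151}{8} \left(- \frac{3616}{151}\right) + 19886} = \sqrt{-226 + 19886} = \sqrt{19660} = 2 \sqrt{4915}$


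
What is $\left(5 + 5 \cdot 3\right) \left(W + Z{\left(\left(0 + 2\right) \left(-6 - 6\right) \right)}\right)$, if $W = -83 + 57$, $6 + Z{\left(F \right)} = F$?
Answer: $-1120$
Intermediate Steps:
$Z{\left(F \right)} = -6 + F$
$W = -26$
$\left(5 + 5 \cdot 3\right) \left(W + Z{\left(\left(0 + 2\right) \left(-6 - 6\right) \right)}\right) = \left(5 + 5 \cdot 3\right) \left(-26 + \left(-6 + \left(0 + 2\right) \left(-6 - 6\right)\right)\right) = \left(5 + 15\right) \left(-26 + \left(-6 + 2 \left(-12\right)\right)\right) = 20 \left(-26 - 30\right) = 20 \left(-56\right) = -1120$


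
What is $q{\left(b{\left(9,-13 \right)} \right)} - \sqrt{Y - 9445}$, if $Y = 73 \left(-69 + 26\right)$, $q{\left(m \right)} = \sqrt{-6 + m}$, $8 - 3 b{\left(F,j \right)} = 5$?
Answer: $i \left(\sqrt{5} - 22 \sqrt{26}\right) \approx - 109.94 i$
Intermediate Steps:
$b{\left(F,j \right)} = 1$ ($b{\left(F,j \right)} = \frac{8}{3} - \frac{5}{3} = 1$)
$Y = -3139$ ($Y = 73 \left(-43\right) = -3139$)
$q{\left(b{\left(9,-13 \right)} \right)} - \sqrt{Y - 9445} = \sqrt{-6 + 1} - \sqrt{-3139 - 9445} = \sqrt{-5} - \sqrt{-12584} = i \sqrt{5} - 22 i \sqrt{26}$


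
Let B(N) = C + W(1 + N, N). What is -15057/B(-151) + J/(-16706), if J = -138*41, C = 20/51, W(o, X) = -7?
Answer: 6415280544/2814961 ≈ 2279.0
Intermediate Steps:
C = 20/51 (C = 20*(1/51) = 20/51 ≈ 0.39216)
B(N) = -337/51 (B(N) = 20/51 - 7 = -337/51)
J = -5658
-15057/B(-151) + J/(-16706) = -15057/(-337/51) - 5658/(-16706) = -15057*(-51/337) - 5658*(-1/16706) = 767907/337 + 2829/8353 = 6415280544/2814961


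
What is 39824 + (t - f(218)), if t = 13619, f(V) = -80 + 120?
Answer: 53403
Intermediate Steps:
f(V) = 40
39824 + (t - f(218)) = 39824 + (13619 - 1*40) = 39824 + (13619 - 40) = 39824 + 13579 = 53403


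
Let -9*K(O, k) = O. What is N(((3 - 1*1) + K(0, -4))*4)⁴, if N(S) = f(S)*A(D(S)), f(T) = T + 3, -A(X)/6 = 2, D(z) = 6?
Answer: 303595776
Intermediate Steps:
A(X) = -12 (A(X) = -6*2 = -12)
K(O, k) = -O/9
f(T) = 3 + T
N(S) = -36 - 12*S (N(S) = (3 + S)*(-12) = -36 - 12*S)
N(((3 - 1*1) + K(0, -4))*4)⁴ = (-36 - 12*((3 - 1*1) - ⅑*0)*4)⁴ = (-36 - 12*((3 - 1) + 0)*4)⁴ = (-36 - 12*(2 + 0)*4)⁴ = (-36 - 24*4)⁴ = (-36 - 12*8)⁴ = (-36 - 96)⁴ = (-132)⁴ = 303595776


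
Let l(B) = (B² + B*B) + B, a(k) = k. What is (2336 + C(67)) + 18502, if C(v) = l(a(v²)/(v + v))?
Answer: 23116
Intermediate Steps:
l(B) = B + 2*B² (l(B) = (B² + B²) + B = 2*B² + B = B + 2*B²)
C(v) = v*(1 + v)/2 (C(v) = (v²/(v + v))*(1 + 2*(v²/(v + v))) = (v²/((2*v)))*(1 + 2*(v²/((2*v)))) = (v²*(1/(2*v)))*(1 + 2*(v²*(1/(2*v)))) = (v/2)*(1 + 2*(v/2)) = (v/2)*(1 + v) = v*(1 + v)/2)
(2336 + C(67)) + 18502 = (2336 + (½)*67*(1 + 67)) + 18502 = (2336 + (½)*67*68) + 18502 = (2336 + 2278) + 18502 = 4614 + 18502 = 23116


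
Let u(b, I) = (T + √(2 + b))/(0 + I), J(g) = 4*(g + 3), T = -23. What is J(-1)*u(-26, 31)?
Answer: -184/31 + 16*I*√6/31 ≈ -5.9355 + 1.2643*I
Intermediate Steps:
J(g) = 12 + 4*g (J(g) = 4*(3 + g) = 12 + 4*g)
u(b, I) = (-23 + √(2 + b))/I (u(b, I) = (-23 + √(2 + b))/(0 + I) = (-23 + √(2 + b))/I)
J(-1)*u(-26, 31) = (12 + 4*(-1))*((-23 + √(2 - 26))/31) = (12 - 4)*((-23 + √(-24))/31) = 8*((-23 + 2*I*√6)/31) = 8*(-23/31 + 2*I*√6/31) = -184/31 + 16*I*√6/31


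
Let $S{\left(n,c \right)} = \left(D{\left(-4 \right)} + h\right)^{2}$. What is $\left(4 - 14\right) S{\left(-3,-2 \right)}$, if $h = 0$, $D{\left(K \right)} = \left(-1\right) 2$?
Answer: $-40$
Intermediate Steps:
$D{\left(K \right)} = -2$
$S{\left(n,c \right)} = 4$ ($S{\left(n,c \right)} = \left(-2 + 0\right)^{2} = \left(-2\right)^{2} = 4$)
$\left(4 - 14\right) S{\left(-3,-2 \right)} = \left(4 - 14\right) 4 = \left(-10\right) 4 = -40$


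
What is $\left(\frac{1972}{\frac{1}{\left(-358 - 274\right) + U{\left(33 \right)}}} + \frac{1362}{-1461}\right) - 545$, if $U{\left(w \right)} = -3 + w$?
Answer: $- \frac{578404997}{487} \approx -1.1877 \cdot 10^{6}$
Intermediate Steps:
$\left(\frac{1972}{\frac{1}{\left(-358 - 274\right) + U{\left(33 \right)}}} + \frac{1362}{-1461}\right) - 545 = \left(\frac{1972}{\frac{1}{\left(-358 - 274\right) + \left(-3 + 33\right)}} + \frac{1362}{-1461}\right) - 545 = \left(\frac{1972}{\frac{1}{\left(-358 - 274\right) + 30}} + 1362 \left(- \frac{1}{1461}\right)\right) - 545 = \left(\frac{1972}{\frac{1}{-632 + 30}} - \frac{454}{487}\right) - 545 = \left(\frac{1972}{\frac{1}{-602}} - \frac{454}{487}\right) - 545 = \left(\frac{1972}{- \frac{1}{602}} - \frac{454}{487}\right) - 545 = \left(1972 \left(-602\right) - \frac{454}{487}\right) - 545 = \left(-1187144 - \frac{454}{487}\right) - 545 = - \frac{578139582}{487} - 545 = - \frac{578404997}{487}$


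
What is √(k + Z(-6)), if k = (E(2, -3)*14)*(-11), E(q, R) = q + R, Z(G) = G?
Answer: 2*√37 ≈ 12.166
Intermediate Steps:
E(q, R) = R + q
k = 154 (k = ((-3 + 2)*14)*(-11) = -1*14*(-11) = -14*(-11) = 154)
√(k + Z(-6)) = √(154 - 6) = √148 = 2*√37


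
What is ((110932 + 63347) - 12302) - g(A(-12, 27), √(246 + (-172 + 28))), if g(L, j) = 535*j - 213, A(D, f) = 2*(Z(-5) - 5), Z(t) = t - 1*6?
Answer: 162190 - 535*√102 ≈ 1.5679e+5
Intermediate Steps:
Z(t) = -6 + t (Z(t) = t - 6 = -6 + t)
A(D, f) = -32 (A(D, f) = 2*((-6 - 5) - 5) = 2*(-11 - 5) = 2*(-16) = -32)
g(L, j) = -213 + 535*j
((110932 + 63347) - 12302) - g(A(-12, 27), √(246 + (-172 + 28))) = ((110932 + 63347) - 12302) - (-213 + 535*√(246 + (-172 + 28))) = (174279 - 12302) - (-213 + 535*√(246 - 144)) = 161977 - (-213 + 535*√102) = 161977 + (213 - 535*√102) = 162190 - 535*√102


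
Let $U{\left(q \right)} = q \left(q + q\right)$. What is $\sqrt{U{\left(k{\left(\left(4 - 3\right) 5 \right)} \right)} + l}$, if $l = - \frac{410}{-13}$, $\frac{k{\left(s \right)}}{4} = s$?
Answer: $\frac{\sqrt{140530}}{13} \approx 28.836$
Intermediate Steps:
$k{\left(s \right)} = 4 s$
$U{\left(q \right)} = 2 q^{2}$ ($U{\left(q \right)} = q 2 q = 2 q^{2}$)
$l = \frac{410}{13}$ ($l = \left(-410\right) \left(- \frac{1}{13}\right) = \frac{410}{13} \approx 31.538$)
$\sqrt{U{\left(k{\left(\left(4 - 3\right) 5 \right)} \right)} + l} = \sqrt{2 \left(4 \left(4 - 3\right) 5\right)^{2} + \frac{410}{13}} = \sqrt{2 \left(4 \cdot 1 \cdot 5\right)^{2} + \frac{410}{13}} = \sqrt{2 \left(4 \cdot 5\right)^{2} + \frac{410}{13}} = \sqrt{2 \cdot 20^{2} + \frac{410}{13}} = \sqrt{2 \cdot 400 + \frac{410}{13}} = \sqrt{800 + \frac{410}{13}} = \sqrt{\frac{10810}{13}} = \frac{\sqrt{140530}}{13}$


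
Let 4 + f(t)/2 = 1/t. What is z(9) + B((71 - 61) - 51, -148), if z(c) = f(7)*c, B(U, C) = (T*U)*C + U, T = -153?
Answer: -6499601/7 ≈ -9.2851e+5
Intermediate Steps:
B(U, C) = U - 153*C*U (B(U, C) = (-153*U)*C + U = -153*C*U + U = U - 153*C*U)
f(t) = -8 + 2/t
z(c) = -54*c/7 (z(c) = (-8 + 2/7)*c = -54*c/7)
z(9) + B((71 - 61) - 51, -148) = -54/7*9 + ((71 - 61) - 51)*(1 - 153*(-148)) = -486/7 + (10 - 51)*(1 + 22644) = -486/7 - 41*22645 = -486/7 - 928445 = -6499601/7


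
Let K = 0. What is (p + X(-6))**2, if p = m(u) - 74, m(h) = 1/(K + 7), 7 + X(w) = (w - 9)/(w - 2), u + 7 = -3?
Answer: 19562929/3136 ≈ 6238.2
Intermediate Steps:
u = -10 (u = -7 - 3 = -10)
X(w) = -7 + (-9 + w)/(-2 + w) (X(w) = -7 + (w - 9)/(w - 2) = -7 + (-9 + w)/(-2 + w))
m(h) = 1/7 (m(h) = 1/(0 + 7) = 1/7)
p = -517/7 (p = 1/7 - 74 = -517/7 ≈ -73.857)
(p + X(-6))**2 = (-517/7 + (5 - 6*(-6))/(-2 - 6))**2 = (-517/7 + (5 + 36)/(-8))**2 = (-517/7 - 1/8*41)**2 = (-517/7 - 41/8)**2 = (-4423/56)**2 = 19562929/3136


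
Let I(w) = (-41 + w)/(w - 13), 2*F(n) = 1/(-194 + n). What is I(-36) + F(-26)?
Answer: 4833/3080 ≈ 1.5692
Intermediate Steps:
F(n) = 1/(2*(-194 + n))
I(w) = (-41 + w)/(-13 + w)
I(-36) + F(-26) = (-41 - 36)/(-13 - 36) + 1/(2*(-194 - 26)) = -77/(-49) + (½)/(-220) = -1/49*(-77) + (½)*(-1/220) = 11/7 - 1/440 = 4833/3080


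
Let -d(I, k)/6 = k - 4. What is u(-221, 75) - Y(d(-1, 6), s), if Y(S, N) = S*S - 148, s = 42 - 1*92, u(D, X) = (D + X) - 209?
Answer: -351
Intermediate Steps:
d(I, k) = 24 - 6*k (d(I, k) = -6*(k - 4) = -6*(-4 + k) = 24 - 6*k)
u(D, X) = -209 + D + X
s = -50 (s = 42 - 92 = -50)
Y(S, N) = -148 + S² (Y(S, N) = S² - 148 = -148 + S²)
u(-221, 75) - Y(d(-1, 6), s) = (-209 - 221 + 75) - (-148 + (24 - 6*6)²) = -355 - (-148 + (24 - 36)²) = -355 - (-148 + (-12)²) = -355 - (-148 + 144) = -355 - 1*(-4) = -355 + 4 = -351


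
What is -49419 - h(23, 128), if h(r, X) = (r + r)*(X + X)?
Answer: -61195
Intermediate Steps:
h(r, X) = 4*X*r (h(r, X) = (2*r)*(2*X) = 4*X*r)
-49419 - h(23, 128) = -49419 - 4*128*23 = -49419 - 1*11776 = -49419 - 11776 = -61195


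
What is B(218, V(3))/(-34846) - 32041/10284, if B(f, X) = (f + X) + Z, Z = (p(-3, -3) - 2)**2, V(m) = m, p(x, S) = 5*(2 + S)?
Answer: -559638683/179178132 ≈ -3.1234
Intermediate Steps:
p(x, S) = 10 + 5*S
Z = 49 (Z = ((10 + 5*(-3)) - 2)**2 = ((10 - 15) - 2)**2 = (-5 - 2)**2 = (-7)**2 = 49)
B(f, X) = 49 + X + f (B(f, X) = (f + X) + 49 = (X + f) + 49 = 49 + X + f)
B(218, V(3))/(-34846) - 32041/10284 = (49 + 3 + 218)/(-34846) - 32041/10284 = 270*(-1/34846) - 32041*1/10284 = -135/17423 - 32041/10284 = -559638683/179178132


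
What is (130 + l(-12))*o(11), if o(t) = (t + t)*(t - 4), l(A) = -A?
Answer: 21868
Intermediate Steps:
o(t) = 2*t*(-4 + t) (o(t) = (2*t)*(-4 + t) = 2*t*(-4 + t))
(130 + l(-12))*o(11) = (130 - 1*(-12))*(2*11*(-4 + 11)) = (130 + 12)*(2*11*7) = 142*154 = 21868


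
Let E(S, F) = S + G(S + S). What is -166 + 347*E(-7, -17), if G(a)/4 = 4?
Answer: 2957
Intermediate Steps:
G(a) = 16 (G(a) = 4*4 = 16)
E(S, F) = 16 + S (E(S, F) = S + 16 = 16 + S)
-166 + 347*E(-7, -17) = -166 + 347*(16 - 7) = -166 + 347*9 = -166 + 3123 = 2957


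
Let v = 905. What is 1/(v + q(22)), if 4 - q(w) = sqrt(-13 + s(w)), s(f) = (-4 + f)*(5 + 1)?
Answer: 909/826186 + sqrt(95)/826186 ≈ 0.0011120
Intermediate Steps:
s(f) = -24 + 6*f (s(f) = (-4 + f)*6 = -24 + 6*f)
q(w) = 4 - sqrt(-37 + 6*w) (q(w) = 4 - sqrt(-13 + (-24 + 6*w)) = 4 - sqrt(-37 + 6*w))
1/(v + q(22)) = 1/(905 + (4 - sqrt(-37 + 6*22))) = 1/(905 + (4 - sqrt(-37 + 132))) = 1/(905 + (4 - sqrt(95))) = 1/(909 - sqrt(95))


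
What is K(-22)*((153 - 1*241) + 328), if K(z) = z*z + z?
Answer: 110880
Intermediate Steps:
K(z) = z + z² (K(z) = z² + z = z + z²)
K(-22)*((153 - 1*241) + 328) = (-22*(1 - 22))*((153 - 1*241) + 328) = (-22*(-21))*((153 - 241) + 328) = 462*(-88 + 328) = 462*240 = 110880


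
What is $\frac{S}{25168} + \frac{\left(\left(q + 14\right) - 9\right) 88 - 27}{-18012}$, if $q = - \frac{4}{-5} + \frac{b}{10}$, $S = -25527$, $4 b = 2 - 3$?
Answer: $- \frac{196626319}{188885840} \approx -1.041$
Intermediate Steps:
$b = - \frac{1}{4}$ ($b = \frac{2 - 3}{4} = \frac{1}{4} \left(-1\right) = - \frac{1}{4} \approx -0.25$)
$q = \frac{31}{40}$ ($q = - \frac{4}{-5} - \frac{1}{4 \cdot 10} = \left(-4\right) \left(- \frac{1}{5}\right) - \frac{1}{40} = \frac{4}{5} - \frac{1}{40} = \frac{31}{40} \approx 0.775$)
$\frac{S}{25168} + \frac{\left(\left(q + 14\right) - 9\right) 88 - 27}{-18012} = - \frac{25527}{25168} + \frac{\left(\left(\frac{31}{40} + 14\right) - 9\right) 88 - 27}{-18012} = \left(-25527\right) \frac{1}{25168} + \left(\left(\frac{591}{40} - 9\right) 88 - 27\right) \left(- \frac{1}{18012}\right) = - \frac{25527}{25168} + \left(\frac{231}{40} \cdot 88 - 27\right) \left(- \frac{1}{18012}\right) = - \frac{25527}{25168} + \left(\frac{2541}{5} - 27\right) \left(- \frac{1}{18012}\right) = - \frac{25527}{25168} + \frac{2406}{5} \left(- \frac{1}{18012}\right) = - \frac{25527}{25168} - \frac{401}{15010} = - \frac{196626319}{188885840}$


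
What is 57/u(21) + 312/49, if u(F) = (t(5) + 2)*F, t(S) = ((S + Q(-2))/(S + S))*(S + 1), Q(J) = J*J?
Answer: 12209/1813 ≈ 6.7341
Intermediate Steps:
Q(J) = J²
t(S) = (1 + S)*(4 + S)/(2*S) (t(S) = ((S + (-2)²)/(S + S))*(S + 1) = ((S + 4)/((2*S)))*(1 + S) = ((4 + S)*(1/(2*S)))*(1 + S) = ((4 + S)/(2*S))*(1 + S) = (1 + S)*(4 + S)/(2*S))
u(F) = 37*F/5 (u(F) = ((½)*(4 + 5*(5 + 5))/5 + 2)*F = ((½)*(⅕)*(4 + 5*10) + 2)*F = ((½)*(⅕)*(4 + 50) + 2)*F = ((½)*(⅕)*54 + 2)*F = (27/5 + 2)*F = 37*F/5)
57/u(21) + 312/49 = 57/(((37/5)*21)) + 312/49 = 57/(777/5) + 312*(1/49) = 57*(5/777) + 312/49 = 95/259 + 312/49 = 12209/1813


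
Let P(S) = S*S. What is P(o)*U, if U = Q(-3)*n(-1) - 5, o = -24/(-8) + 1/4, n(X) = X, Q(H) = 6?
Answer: -1859/16 ≈ -116.19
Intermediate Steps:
o = 13/4 (o = -24*(-⅛) + 1*(¼) = 3 + ¼ = 13/4 ≈ 3.2500)
U = -11 (U = 6*(-1) - 5 = -6 - 5 = -11)
P(S) = S²
P(o)*U = (13/4)²*(-11) = (169/16)*(-11) = -1859/16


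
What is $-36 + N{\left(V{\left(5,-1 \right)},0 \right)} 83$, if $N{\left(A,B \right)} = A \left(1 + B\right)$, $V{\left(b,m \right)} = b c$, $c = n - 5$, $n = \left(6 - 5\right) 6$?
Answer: $379$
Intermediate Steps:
$n = 6$ ($n = 1 \cdot 6 = 6$)
$c = 1$ ($c = 6 - 5 = 1$)
$V{\left(b,m \right)} = b$ ($V{\left(b,m \right)} = b 1 = b$)
$-36 + N{\left(V{\left(5,-1 \right)},0 \right)} 83 = -36 + 5 \left(1 + 0\right) 83 = -36 + 5 \cdot 1 \cdot 83 = -36 + 5 \cdot 83 = -36 + 415 = 379$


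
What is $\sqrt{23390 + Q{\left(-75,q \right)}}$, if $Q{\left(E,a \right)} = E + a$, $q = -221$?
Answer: $3 \sqrt{2566} \approx 151.97$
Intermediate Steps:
$\sqrt{23390 + Q{\left(-75,q \right)}} = \sqrt{23390 - 296} = \sqrt{23094} = 3 \sqrt{2566}$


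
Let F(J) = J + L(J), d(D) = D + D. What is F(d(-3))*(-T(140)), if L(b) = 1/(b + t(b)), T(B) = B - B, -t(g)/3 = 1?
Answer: 0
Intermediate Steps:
t(g) = -3 (t(g) = -3*1 = -3)
T(B) = 0
L(b) = 1/(-3 + b) (L(b) = 1/(b - 3) = 1/(-3 + b))
d(D) = 2*D
F(J) = J + 1/(-3 + J)
F(d(-3))*(-T(140)) = ((1 + (2*(-3))*(-3 + 2*(-3)))/(-3 + 2*(-3)))*(-1*0) = ((1 - 6*(-3 - 6))/(-3 - 6))*0 = ((1 - 6*(-9))/(-9))*0 = -(1 + 54)/9*0 = -1/9*55*0 = -55/9*0 = 0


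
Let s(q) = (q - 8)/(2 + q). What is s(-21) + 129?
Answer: 2480/19 ≈ 130.53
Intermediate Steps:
s(q) = (-8 + q)/(2 + q)
s(-21) + 129 = (-8 - 21)/(2 - 21) + 129 = -29/(-19) + 129 = -1/19*(-29) + 129 = 29/19 + 129 = 2480/19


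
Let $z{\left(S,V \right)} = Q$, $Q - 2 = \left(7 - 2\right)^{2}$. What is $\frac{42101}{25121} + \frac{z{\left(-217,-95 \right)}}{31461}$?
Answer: $\frac{441739276}{263443927} \approx 1.6768$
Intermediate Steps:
$Q = 27$ ($Q = 2 + \left(7 - 2\right)^{2} = 2 + 5^{2} = 2 + 25 = 27$)
$z{\left(S,V \right)} = 27$
$\frac{42101}{25121} + \frac{z{\left(-217,-95 \right)}}{31461} = \frac{42101}{25121} + \frac{27}{31461} = 42101 \cdot \frac{1}{25121} + 27 \cdot \frac{1}{31461} = \frac{42101}{25121} + \frac{9}{10487} = \frac{441739276}{263443927}$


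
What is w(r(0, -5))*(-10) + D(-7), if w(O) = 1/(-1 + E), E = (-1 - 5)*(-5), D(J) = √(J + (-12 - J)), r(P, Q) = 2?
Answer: -10/29 + 2*I*√3 ≈ -0.34483 + 3.4641*I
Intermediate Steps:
D(J) = 2*I*√3 (D(J) = √(-12) = 2*I*√3)
E = 30 (E = -6*(-5) = 30)
w(O) = 1/29 (w(O) = 1/(-1 + 30) = 1/29)
w(r(0, -5))*(-10) + D(-7) = (1/29)*(-10) + 2*I*√3 = -10/29 + 2*I*√3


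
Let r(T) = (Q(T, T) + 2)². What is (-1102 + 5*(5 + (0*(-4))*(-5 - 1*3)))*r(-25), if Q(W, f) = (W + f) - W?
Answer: -569733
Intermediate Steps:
Q(W, f) = f
r(T) = (2 + T)² (r(T) = (T + 2)² = (2 + T)²)
(-1102 + 5*(5 + (0*(-4))*(-5 - 1*3)))*r(-25) = (-1102 + 5*(5 + (0*(-4))*(-5 - 1*3)))*(2 - 25)² = (-1102 + 5*(5 + 0*(-5 - 3)))*(-23)² = (-1102 + 5*(5 + 0*(-8)))*529 = (-1102 + 5*(5 + 0))*529 = (-1102 + 5*5)*529 = (-1102 + 25)*529 = -1077*529 = -569733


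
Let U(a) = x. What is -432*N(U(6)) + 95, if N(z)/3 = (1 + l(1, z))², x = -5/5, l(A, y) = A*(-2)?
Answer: -1201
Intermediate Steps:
l(A, y) = -2*A
x = -1 (x = -5*⅕ = -1)
U(a) = -1
N(z) = 3 (N(z) = 3*(1 - 2*1)² = 3*(1 - 2)² = 3*(-1)² = 3*1 = 3)
-432*N(U(6)) + 95 = -432*3 + 95 = -1296 + 95 = -1201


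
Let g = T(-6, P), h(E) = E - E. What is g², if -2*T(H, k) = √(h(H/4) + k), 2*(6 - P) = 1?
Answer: 11/8 ≈ 1.3750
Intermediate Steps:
h(E) = 0
P = 11/2 (P = 6 - ½*1 = 6 - ½ = 11/2 ≈ 5.5000)
T(H, k) = -√k/2 (T(H, k) = -√(0 + k)/2 = -√k/2)
g = -√22/4 ≈ -1.1726
g² = (-√22/4)² = 11/8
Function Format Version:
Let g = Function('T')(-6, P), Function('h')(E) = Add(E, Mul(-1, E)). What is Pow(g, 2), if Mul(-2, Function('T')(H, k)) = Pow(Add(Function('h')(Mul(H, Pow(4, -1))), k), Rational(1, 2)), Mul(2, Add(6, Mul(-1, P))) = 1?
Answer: Rational(11, 8) ≈ 1.3750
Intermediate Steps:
Function('h')(E) = 0
P = Rational(11, 2) (P = Add(6, Mul(Rational(-1, 2), 1)) = Add(6, Rational(-1, 2)) = Rational(11, 2) ≈ 5.5000)
Function('T')(H, k) = Mul(Rational(-1, 2), Pow(k, Rational(1, 2))) (Function('T')(H, k) = Mul(Rational(-1, 2), Pow(Add(0, k), Rational(1, 2))) = Mul(Rational(-1, 2), Pow(k, Rational(1, 2))))
g = Mul(Rational(-1, 4), Pow(22, Rational(1, 2))) (g = Mul(Rational(-1, 2), Pow(Rational(11, 2), Rational(1, 2))) = Mul(Rational(-1, 2), Mul(Rational(1, 2), Pow(22, Rational(1, 2)))) = Mul(Rational(-1, 4), Pow(22, Rational(1, 2))) ≈ -1.1726)
Pow(g, 2) = Pow(Mul(Rational(-1, 4), Pow(22, Rational(1, 2))), 2) = Rational(11, 8)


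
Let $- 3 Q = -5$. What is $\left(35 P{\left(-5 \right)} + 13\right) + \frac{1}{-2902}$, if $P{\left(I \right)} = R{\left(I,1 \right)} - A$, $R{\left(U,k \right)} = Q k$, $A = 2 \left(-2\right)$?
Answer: $\frac{1839865}{8706} \approx 211.33$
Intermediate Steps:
$Q = \frac{5}{3}$ ($Q = \left(- \frac{1}{3}\right) \left(-5\right) = \frac{5}{3} \approx 1.6667$)
$A = -4$
$R{\left(U,k \right)} = \frac{5 k}{3}$
$P{\left(I \right)} = \frac{17}{3}$ ($P{\left(I \right)} = \frac{5}{3} \cdot 1 - -4 = \frac{5}{3} + 4 = \frac{17}{3}$)
$\left(35 P{\left(-5 \right)} + 13\right) + \frac{1}{-2902} = \left(35 \cdot \frac{17}{3} + 13\right) + \frac{1}{-2902} = \left(\frac{595}{3} + 13\right) - \frac{1}{2902} = \frac{634}{3} - \frac{1}{2902} = \frac{1839865}{8706}$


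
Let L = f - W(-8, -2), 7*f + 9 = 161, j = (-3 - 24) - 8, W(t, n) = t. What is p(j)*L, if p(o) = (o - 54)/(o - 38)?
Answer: 18512/511 ≈ 36.227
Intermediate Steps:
j = -35 (j = -27 - 8 = -35)
f = 152/7 (f = -9/7 + (⅐)*161 = -9/7 + 23 = 152/7 ≈ 21.714)
p(o) = (-54 + o)/(-38 + o)
L = 208/7 (L = 152/7 - 1*(-8) = 152/7 + 8 = 208/7 ≈ 29.714)
p(j)*L = ((-54 - 35)/(-38 - 35))*(208/7) = (-89/(-73))*(208/7) = -1/73*(-89)*(208/7) = (89/73)*(208/7) = 18512/511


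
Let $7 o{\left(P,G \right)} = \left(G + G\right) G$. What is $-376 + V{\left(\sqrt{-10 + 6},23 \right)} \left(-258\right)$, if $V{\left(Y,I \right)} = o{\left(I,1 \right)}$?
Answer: $- \frac{3148}{7} \approx -449.71$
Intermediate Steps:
$o{\left(P,G \right)} = \frac{2 G^{2}}{7}$ ($o{\left(P,G \right)} = \frac{\left(G + G\right) G}{7} = \frac{2 G G}{7} = \frac{2 G^{2}}{7}$)
$V{\left(Y,I \right)} = \frac{2}{7}$ ($V{\left(Y,I \right)} = \frac{2 \cdot 1^{2}}{7} = \frac{2}{7} \cdot 1 = \frac{2}{7}$)
$-376 + V{\left(\sqrt{-10 + 6},23 \right)} \left(-258\right) = -376 + \frac{2}{7} \left(-258\right) = -376 - \frac{516}{7} = - \frac{3148}{7}$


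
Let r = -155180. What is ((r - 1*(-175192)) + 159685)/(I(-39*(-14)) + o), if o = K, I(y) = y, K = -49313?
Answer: -179697/48767 ≈ -3.6848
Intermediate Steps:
o = -49313
((r - 1*(-175192)) + 159685)/(I(-39*(-14)) + o) = ((-155180 - 1*(-175192)) + 159685)/(-39*(-14) - 49313) = ((-155180 + 175192) + 159685)/(546 - 49313) = (20012 + 159685)/(-48767) = 179697*(-1/48767) = -179697/48767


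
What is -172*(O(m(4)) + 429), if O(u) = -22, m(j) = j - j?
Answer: -70004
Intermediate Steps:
m(j) = 0
-172*(O(m(4)) + 429) = -172*(-22 + 429) = -172*407 = -70004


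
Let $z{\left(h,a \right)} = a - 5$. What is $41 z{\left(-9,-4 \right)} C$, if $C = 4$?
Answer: $-1476$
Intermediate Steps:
$z{\left(h,a \right)} = -5 + a$
$41 z{\left(-9,-4 \right)} C = 41 \left(-5 - 4\right) 4 = 41 \left(-9\right) 4 = \left(-369\right) 4 = -1476$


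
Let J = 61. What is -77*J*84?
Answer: -394548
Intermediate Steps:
-77*J*84 = -77*61*84 = -4697*84 = -394548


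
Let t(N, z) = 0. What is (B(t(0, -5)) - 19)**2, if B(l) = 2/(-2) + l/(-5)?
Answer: 400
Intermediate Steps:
B(l) = -1 - l/5 (B(l) = 2*(-1/2) + l*(-1/5) = -1 - l/5)
(B(t(0, -5)) - 19)**2 = ((-1 - 1/5*0) - 19)**2 = ((-1 + 0) - 19)**2 = (-1 - 19)**2 = (-20)**2 = 400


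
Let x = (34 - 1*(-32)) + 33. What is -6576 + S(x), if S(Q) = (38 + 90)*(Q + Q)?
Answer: 18768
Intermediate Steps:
x = 99 (x = (34 + 32) + 33 = 66 + 33 = 99)
S(Q) = 256*Q (S(Q) = 128*(2*Q) = 256*Q)
-6576 + S(x) = -6576 + 256*99 = -6576 + 25344 = 18768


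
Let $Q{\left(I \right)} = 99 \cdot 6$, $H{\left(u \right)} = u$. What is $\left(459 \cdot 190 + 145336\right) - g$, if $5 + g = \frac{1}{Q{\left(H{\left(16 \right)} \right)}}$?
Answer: $\frac{138135293}{594} \approx 2.3255 \cdot 10^{5}$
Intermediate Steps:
$Q{\left(I \right)} = 594$
$g = - \frac{2969}{594}$ ($g = -5 + \frac{1}{594} = - \frac{2969}{594} \approx -4.9983$)
$\left(459 \cdot 190 + 145336\right) - g = \left(459 \cdot 190 + 145336\right) - - \frac{2969}{594} = \left(87210 + 145336\right) + \frac{2969}{594} = 232546 + \frac{2969}{594} = \frac{138135293}{594}$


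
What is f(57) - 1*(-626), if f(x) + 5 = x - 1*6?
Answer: 672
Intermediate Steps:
f(x) = -11 + x (f(x) = -5 + (x - 1*6) = -5 + (x - 6) = -5 + (-6 + x) = -11 + x)
f(57) - 1*(-626) = (-11 + 57) - 1*(-626) = 46 + 626 = 672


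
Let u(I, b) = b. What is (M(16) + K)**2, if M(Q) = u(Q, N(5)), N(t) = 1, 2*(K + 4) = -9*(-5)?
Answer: 1521/4 ≈ 380.25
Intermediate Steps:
K = 37/2 (K = -4 + (-9*(-5))/2 = -4 + (1/2)*45 = -4 + 45/2 = 37/2 ≈ 18.500)
M(Q) = 1
(M(16) + K)**2 = (1 + 37/2)**2 = (39/2)**2 = 1521/4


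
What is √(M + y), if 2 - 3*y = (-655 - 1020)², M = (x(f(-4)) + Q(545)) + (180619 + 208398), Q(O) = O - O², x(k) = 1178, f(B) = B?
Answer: I*√7573434/3 ≈ 917.33*I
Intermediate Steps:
M = 93715 (M = (1178 + 545*(1 - 1*545)) + (180619 + 208398) = (1178 + 545*(1 - 545)) + 389017 = (1178 + 545*(-544)) + 389017 = (1178 - 296480) + 389017 = -295302 + 389017 = 93715)
y = -2805623/3 (y = ⅔ - (-655 - 1020)²/3 = ⅔ - ⅓*(-1675)² = ⅔ - ⅓*2805625 = ⅔ - 2805625/3 = -2805623/3 ≈ -9.3521e+5)
√(M + y) = √(93715 - 2805623/3) = √(-2524478/3) = I*√7573434/3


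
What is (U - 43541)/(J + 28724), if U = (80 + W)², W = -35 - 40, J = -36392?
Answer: 10879/1917 ≈ 5.6750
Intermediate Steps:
W = -75
U = 25 (U = (80 - 75)² = 5² = 25)
(U - 43541)/(J + 28724) = (25 - 43541)/(-36392 + 28724) = -43516/(-7668) = -43516*(-1/7668) = 10879/1917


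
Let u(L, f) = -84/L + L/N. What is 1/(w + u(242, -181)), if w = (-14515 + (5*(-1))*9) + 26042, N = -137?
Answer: 16577/190302078 ≈ 8.7109e-5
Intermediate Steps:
u(L, f) = -84/L - L/137 (u(L, f) = -84/L + L/(-137) = -84/L + L*(-1/137) = -84/L - L/137)
w = 11482 (w = (-14515 - 5*9) + 26042 = (-14515 - 45) + 26042 = -14560 + 26042 = 11482)
1/(w + u(242, -181)) = 1/(11482 + (-84/242 - 1/137*242)) = 1/(11482 + (-84*1/242 - 242/137)) = 1/(11482 + (-42/121 - 242/137)) = 1/(11482 - 35036/16577) = 1/(190302078/16577) = 16577/190302078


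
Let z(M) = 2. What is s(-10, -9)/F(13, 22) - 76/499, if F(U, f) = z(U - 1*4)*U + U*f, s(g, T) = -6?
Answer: -4451/25948 ≈ -0.17154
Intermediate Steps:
F(U, f) = 2*U + U*f
s(-10, -9)/F(13, 22) - 76/499 = -6*1/(13*(2 + 22)) - 76/499 = -6/(13*24) - 76*1/499 = -6/312 - 76/499 = -6*1/312 - 76/499 = -1/52 - 76/499 = -4451/25948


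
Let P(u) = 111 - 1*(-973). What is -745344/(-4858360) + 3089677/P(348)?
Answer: 1876446387827/658307780 ≈ 2850.4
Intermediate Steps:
P(u) = 1084 (P(u) = 111 + 973 = 1084)
-745344/(-4858360) + 3089677/P(348) = -745344/(-4858360) + 3089677/1084 = -745344*(-1/4858360) + 3089677*(1/1084) = 93168/607295 + 3089677/1084 = 1876446387827/658307780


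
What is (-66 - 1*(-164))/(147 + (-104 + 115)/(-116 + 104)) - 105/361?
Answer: 240471/632833 ≈ 0.37999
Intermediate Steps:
(-66 - 1*(-164))/(147 + (-104 + 115)/(-116 + 104)) - 105/361 = (-66 + 164)/(147 + 11/(-12)) - 105*1/361 = 98/(147 + 11*(-1/12)) - 105/361 = 98/(147 - 11/12) - 105/361 = 98/(1753/12) - 105/361 = 98*(12/1753) - 105/361 = 1176/1753 - 105/361 = 240471/632833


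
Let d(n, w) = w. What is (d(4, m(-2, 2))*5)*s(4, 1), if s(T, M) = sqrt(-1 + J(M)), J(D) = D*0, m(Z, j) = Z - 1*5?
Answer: -35*I ≈ -35.0*I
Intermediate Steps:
m(Z, j) = -5 + Z (m(Z, j) = Z - 5 = -5 + Z)
J(D) = 0
s(T, M) = I (s(T, M) = sqrt(-1 + 0) = sqrt(-1) = I)
(d(4, m(-2, 2))*5)*s(4, 1) = ((-5 - 2)*5)*I = (-7*5)*I = -35*I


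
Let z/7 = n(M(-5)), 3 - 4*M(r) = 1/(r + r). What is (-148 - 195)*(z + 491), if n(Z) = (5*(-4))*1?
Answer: -120393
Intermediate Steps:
M(r) = ¾ - 1/(8*r) (M(r) = ¾ - 1/(4*(r + r)) = ¾ - 1/(2*r)/4 = ¾ - 1/(8*r))
n(Z) = -20 (n(Z) = -20*1 = -20)
z = -140 (z = 7*(-20) = -140)
(-148 - 195)*(z + 491) = (-148 - 195)*(-140 + 491) = -343*351 = -120393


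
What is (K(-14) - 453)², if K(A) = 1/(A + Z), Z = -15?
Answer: 172607044/841 ≈ 2.0524e+5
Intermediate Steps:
K(A) = 1/(-15 + A) (K(A) = 1/(A - 15) = 1/(-15 + A))
(K(-14) - 453)² = (1/(-15 - 14) - 453)² = (1/(-29) - 453)² = (-1/29 - 453)² = (-13138/29)² = 172607044/841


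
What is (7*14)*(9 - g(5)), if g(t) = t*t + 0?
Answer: -1568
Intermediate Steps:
g(t) = t² (g(t) = t² + 0 = t²)
(7*14)*(9 - g(5)) = (7*14)*(9 - 1*5²) = 98*(9 - 1*25) = 98*(9 - 25) = 98*(-16) = -1568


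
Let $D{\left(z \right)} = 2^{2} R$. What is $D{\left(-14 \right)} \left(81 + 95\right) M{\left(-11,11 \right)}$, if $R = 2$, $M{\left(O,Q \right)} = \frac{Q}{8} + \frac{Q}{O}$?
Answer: $528$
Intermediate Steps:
$M{\left(O,Q \right)} = \frac{Q}{8} + \frac{Q}{O}$ ($M{\left(O,Q \right)} = Q \frac{1}{8} + \frac{Q}{O} = \frac{Q}{8} + \frac{Q}{O}$)
$D{\left(z \right)} = 8$ ($D{\left(z \right)} = 2^{2} \cdot 2 = 4 \cdot 2 = 8$)
$D{\left(-14 \right)} \left(81 + 95\right) M{\left(-11,11 \right)} = 8 \left(81 + 95\right) \left(\frac{1}{8} \cdot 11 + \frac{11}{-11}\right) = 8 \cdot 176 \left(\frac{11}{8} + 11 \left(- \frac{1}{11}\right)\right) = 1408 \left(\frac{11}{8} - 1\right) = 1408 \cdot \frac{3}{8} = 528$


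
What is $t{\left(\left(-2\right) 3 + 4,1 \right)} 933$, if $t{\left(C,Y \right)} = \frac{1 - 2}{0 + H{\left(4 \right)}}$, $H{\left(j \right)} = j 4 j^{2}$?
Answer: $- \frac{933}{256} \approx -3.6445$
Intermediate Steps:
$H{\left(j \right)} = 4 j^{3}$
$t{\left(C,Y \right)} = - \frac{1}{256}$ ($t{\left(C,Y \right)} = \frac{1 - 2}{0 + 4 \cdot 4^{3}} = - \frac{1}{0 + 4 \cdot 64} = - \frac{1}{0 + 256} = - \frac{1}{256}$)
$t{\left(\left(-2\right) 3 + 4,1 \right)} 933 = \left(- \frac{1}{256}\right) 933 = - \frac{933}{256}$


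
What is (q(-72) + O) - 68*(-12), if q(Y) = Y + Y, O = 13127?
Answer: 13799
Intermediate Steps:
q(Y) = 2*Y
(q(-72) + O) - 68*(-12) = (2*(-72) + 13127) - 68*(-12) = (-144 + 13127) + 816 = 12983 + 816 = 13799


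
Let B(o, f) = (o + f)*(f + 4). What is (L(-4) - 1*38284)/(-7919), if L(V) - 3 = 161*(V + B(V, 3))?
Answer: 40052/7919 ≈ 5.0577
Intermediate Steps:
B(o, f) = (4 + f)*(f + o) (B(o, f) = (f + o)*(4 + f) = (4 + f)*(f + o))
L(V) = 3384 + 1288*V (L(V) = 3 + 161*(V + (3**2 + 4*3 + 4*V + 3*V)) = 3 + 161*(V + (9 + 12 + 4*V + 3*V)) = 3 + 161*(V + (21 + 7*V)) = 3 + 161*(21 + 8*V) = 3 + (3381 + 1288*V) = 3384 + 1288*V)
(L(-4) - 1*38284)/(-7919) = ((3384 + 1288*(-4)) - 1*38284)/(-7919) = ((3384 - 5152) - 38284)*(-1/7919) = (-1768 - 38284)*(-1/7919) = -40052*(-1/7919) = 40052/7919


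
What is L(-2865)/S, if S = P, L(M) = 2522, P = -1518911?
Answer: -2522/1518911 ≈ -0.0016604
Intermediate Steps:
S = -1518911
L(-2865)/S = 2522/(-1518911) = 2522*(-1/1518911) = -2522/1518911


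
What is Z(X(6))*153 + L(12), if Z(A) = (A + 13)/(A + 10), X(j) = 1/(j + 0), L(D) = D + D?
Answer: 13551/61 ≈ 222.15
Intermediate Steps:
L(D) = 2*D
X(j) = 1/j
Z(A) = (13 + A)/(10 + A)
Z(X(6))*153 + L(12) = ((13 + 1/6)/(10 + 1/6))*153 + 2*12 = ((13 + ⅙)/(10 + ⅙))*153 + 24 = ((79/6)/(61/6))*153 + 24 = ((6/61)*(79/6))*153 + 24 = (79/61)*153 + 24 = 12087/61 + 24 = 13551/61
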